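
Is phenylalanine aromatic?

Phenylalanine (F), tryptophan (W), and tyrosine (Y) have aromatic ring side chains.
Phenylalanine is in this group.

Yes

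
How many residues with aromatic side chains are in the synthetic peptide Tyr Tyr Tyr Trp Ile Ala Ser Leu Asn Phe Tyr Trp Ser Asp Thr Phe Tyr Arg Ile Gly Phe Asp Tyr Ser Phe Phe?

The aromatic amino acids are Phe (F, benzyl), Trp (W, indole), and Tyr (Y, phenol).
Matching residues: Tyr1, Tyr2, Tyr3, Trp4, Phe10, Tyr11, Trp12, Phe16, Tyr17, Phe21, Tyr23, Phe25, Phe26.

13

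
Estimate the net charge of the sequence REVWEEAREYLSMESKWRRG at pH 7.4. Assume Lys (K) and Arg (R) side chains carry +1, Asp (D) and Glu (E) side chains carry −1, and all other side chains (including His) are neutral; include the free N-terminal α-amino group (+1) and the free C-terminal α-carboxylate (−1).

Positive (K, R): R1, R8, K16, R18, R19 → +5.
Negative (D, E): E2, E5, E6, E9, E14 → −5.
The N-terminus (+1) and C-terminus (−1) cancel.
Net charge = (+5) + (−5) = 0.

0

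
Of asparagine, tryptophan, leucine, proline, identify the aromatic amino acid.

tryptophan

F, W, and Y each carry an aromatic ring on the side chain.
Of the listed options, only tryptophan belongs to this group.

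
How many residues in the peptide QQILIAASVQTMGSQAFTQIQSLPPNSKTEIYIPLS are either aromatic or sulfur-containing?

3

Aromatic: F, W, Y. Sulfur-containing: C, M.
Aromatic residues here: F17, Y32 (2).
Sulfur-containing residues here: M12 (1).
The two groups share no amino acid, so total = 2 + 1 = 3.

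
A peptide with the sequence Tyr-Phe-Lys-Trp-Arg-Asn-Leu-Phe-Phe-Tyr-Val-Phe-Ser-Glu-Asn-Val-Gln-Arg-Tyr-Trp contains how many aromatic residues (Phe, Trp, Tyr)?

Matching residues: Tyr1, Phe2, Trp4, Phe8, Phe9, Tyr10, Phe12, Tyr19, Trp20.

9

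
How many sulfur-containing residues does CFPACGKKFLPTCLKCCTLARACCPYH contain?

Only Cys (C) and Met (M) have a sulfur atom in the side chain.
Matching residues: C1, C5, C13, C16, C17, C23, C24.

7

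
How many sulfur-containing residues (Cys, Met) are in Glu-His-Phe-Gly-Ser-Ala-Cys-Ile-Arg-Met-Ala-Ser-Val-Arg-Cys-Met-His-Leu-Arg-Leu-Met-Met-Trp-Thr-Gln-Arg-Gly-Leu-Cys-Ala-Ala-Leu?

7

Matching residues: Cys7, Met10, Cys15, Met16, Met21, Met22, Cys29.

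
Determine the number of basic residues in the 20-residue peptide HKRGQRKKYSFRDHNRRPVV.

The basic amino acids are Lys (K), Arg (R), and His (H).
Matching residues: H1, K2, R3, R6, K7, K8, R12, H14, R16, R17.

10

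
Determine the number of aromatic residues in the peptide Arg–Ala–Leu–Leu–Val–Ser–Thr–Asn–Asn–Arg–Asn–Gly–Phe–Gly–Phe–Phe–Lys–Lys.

The aromatic amino acids are Phe (F, benzyl), Trp (W, indole), and Tyr (Y, phenol).
Matching residues: Phe13, Phe15, Phe16.

3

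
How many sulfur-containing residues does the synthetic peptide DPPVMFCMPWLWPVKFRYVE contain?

3

Cysteine (C, thiol) and methionine (M, thioether) are the two sulfur-containing amino acids.
Matching residues: M5, C7, M8.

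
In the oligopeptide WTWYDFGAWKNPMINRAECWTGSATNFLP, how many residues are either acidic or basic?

Acidic: D, E. Basic: H, K, R.
Acidic residues here: D5, E18 (2).
Basic residues here: K10, R16 (2).
The two groups share no amino acid, so total = 2 + 2 = 4.

4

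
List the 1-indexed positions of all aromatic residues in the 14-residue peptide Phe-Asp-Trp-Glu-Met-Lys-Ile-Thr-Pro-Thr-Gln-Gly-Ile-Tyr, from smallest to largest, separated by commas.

F, W, and Y each carry an aromatic ring on the side chain.
Matching residues: Phe1, Trp3, Tyr14.

1, 3, 14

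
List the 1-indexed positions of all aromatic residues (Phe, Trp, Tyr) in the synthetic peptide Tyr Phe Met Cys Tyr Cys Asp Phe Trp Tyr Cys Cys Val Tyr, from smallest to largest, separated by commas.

Matching residues: Tyr1, Phe2, Tyr5, Phe8, Trp9, Tyr10, Tyr14.

1, 2, 5, 8, 9, 10, 14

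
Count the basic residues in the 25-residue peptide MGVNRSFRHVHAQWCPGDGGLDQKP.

5

The basic amino acids are Lys (K), Arg (R), and His (H).
Matching residues: R5, R8, H9, H11, K24.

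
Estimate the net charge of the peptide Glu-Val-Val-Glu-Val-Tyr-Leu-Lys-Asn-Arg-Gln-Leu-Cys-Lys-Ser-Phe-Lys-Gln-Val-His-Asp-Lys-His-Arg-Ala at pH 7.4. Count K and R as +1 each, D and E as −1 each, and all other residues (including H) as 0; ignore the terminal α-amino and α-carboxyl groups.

Positive (K, R): Lys8, Arg10, Lys14, Lys17, Lys22, Arg24 → +6.
Negative (D, E): Glu1, Glu4, Asp21 → −3.
Net charge = (+6) + (−3) = +3.

+3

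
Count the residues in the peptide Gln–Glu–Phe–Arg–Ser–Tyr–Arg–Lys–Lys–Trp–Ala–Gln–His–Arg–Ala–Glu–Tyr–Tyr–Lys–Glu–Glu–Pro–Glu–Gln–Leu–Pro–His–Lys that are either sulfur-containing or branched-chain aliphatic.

1

Sulfur-containing: C, M. Branched-chain aliphatic: I, L, V.
Sulfur-containing residues here: none (0).
Branched-chain aliphatic residues here: Leu25 (1).
The two groups share no amino acid, so total = 0 + 1 = 1.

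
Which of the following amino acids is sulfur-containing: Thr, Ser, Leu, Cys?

Only Cys (C) and Met (M) have a sulfur atom in the side chain.
Of the listed options, only Cys belongs to this group.

Cys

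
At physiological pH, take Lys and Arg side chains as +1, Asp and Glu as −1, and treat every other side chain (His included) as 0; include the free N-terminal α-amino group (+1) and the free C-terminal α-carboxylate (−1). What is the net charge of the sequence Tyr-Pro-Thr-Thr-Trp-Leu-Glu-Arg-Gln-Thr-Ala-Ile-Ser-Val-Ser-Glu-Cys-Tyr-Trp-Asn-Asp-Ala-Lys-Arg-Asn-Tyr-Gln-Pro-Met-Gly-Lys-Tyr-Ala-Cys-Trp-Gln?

+1

Positive (K, R): Arg8, Lys23, Arg24, Lys31 → +4.
Negative (D, E): Glu7, Glu16, Asp21 → −3.
The N-terminus (+1) and C-terminus (−1) cancel.
Net charge = (+4) + (−3) = +1.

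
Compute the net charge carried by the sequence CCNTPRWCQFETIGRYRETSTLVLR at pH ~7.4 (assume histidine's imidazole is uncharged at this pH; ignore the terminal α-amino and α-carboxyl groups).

At pH ~7.4 the Lys and Arg side chains are protonated (+1), the Asp and Glu side chains are deprotonated (−1), and with His taken as neutral all other side chains carry no charge.
Positive (K, R): R6, R15, R17, R25 → +4.
Negative (D, E): E11, E18 → −2.
Net charge = (+4) + (−2) = +2.

+2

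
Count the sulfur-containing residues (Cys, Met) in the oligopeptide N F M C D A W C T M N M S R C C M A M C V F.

Matching residues: M3, C4, C8, M10, M12, C15, C16, M17, M19, C20.

10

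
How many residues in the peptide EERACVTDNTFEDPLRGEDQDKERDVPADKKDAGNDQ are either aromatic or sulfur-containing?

2

Aromatic: F, W, Y. Sulfur-containing: C, M.
Aromatic residues here: F11 (1).
Sulfur-containing residues here: C5 (1).
The two groups share no amino acid, so total = 1 + 1 = 2.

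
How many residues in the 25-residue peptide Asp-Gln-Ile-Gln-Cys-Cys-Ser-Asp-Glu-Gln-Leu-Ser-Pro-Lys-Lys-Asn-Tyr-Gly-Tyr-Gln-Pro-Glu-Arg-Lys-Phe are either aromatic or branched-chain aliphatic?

5

Aromatic: F, W, Y. Branched-chain aliphatic: I, L, V.
Aromatic residues here: Tyr17, Tyr19, Phe25 (3).
Branched-chain aliphatic residues here: Ile3, Leu11 (2).
The two groups share no amino acid, so total = 3 + 2 = 5.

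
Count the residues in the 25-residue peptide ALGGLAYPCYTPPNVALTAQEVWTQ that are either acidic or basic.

Acidic: D, E. Basic: H, K, R.
Acidic residues here: E21 (1).
Basic residues here: none (0).
The two groups share no amino acid, so total = 1 + 0 = 1.

1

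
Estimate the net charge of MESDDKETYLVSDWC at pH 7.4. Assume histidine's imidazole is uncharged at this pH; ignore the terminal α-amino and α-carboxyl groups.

At pH ~7.4 the Lys and Arg side chains are protonated (+1), the Asp and Glu side chains are deprotonated (−1), and with His taken as neutral all other side chains carry no charge.
Positive (K, R): K6 → +1.
Negative (D, E): E2, D4, D5, E7, D13 → −5.
Net charge = (+1) + (−5) = −4.

-4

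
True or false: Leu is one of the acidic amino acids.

Aspartate (D) and glutamate (E) have carboxylic-acid side chains and are the acidic amino acids.
Leucine is not in this group.

False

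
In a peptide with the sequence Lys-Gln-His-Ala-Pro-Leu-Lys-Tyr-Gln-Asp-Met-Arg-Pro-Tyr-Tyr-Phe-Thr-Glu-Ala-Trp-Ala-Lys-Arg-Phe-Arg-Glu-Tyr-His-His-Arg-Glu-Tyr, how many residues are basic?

10

The basic amino acids are Lys (K), Arg (R), and His (H).
Matching residues: Lys1, His3, Lys7, Arg12, Lys22, Arg23, Arg25, His28, His29, Arg30.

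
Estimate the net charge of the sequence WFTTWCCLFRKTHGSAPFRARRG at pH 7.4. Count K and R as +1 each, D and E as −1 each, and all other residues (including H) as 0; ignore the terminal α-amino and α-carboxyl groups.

+5

Positive (K, R): R10, K11, R19, R21, R22 → +5.
Negative (D, E): none → −0.
Net charge = (+5) + (−0) = +5.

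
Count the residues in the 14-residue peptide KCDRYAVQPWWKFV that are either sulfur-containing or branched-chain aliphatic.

Sulfur-containing: C, M. Branched-chain aliphatic: I, L, V.
Sulfur-containing residues here: C2 (1).
Branched-chain aliphatic residues here: V7, V14 (2).
The two groups share no amino acid, so total = 1 + 2 = 3.

3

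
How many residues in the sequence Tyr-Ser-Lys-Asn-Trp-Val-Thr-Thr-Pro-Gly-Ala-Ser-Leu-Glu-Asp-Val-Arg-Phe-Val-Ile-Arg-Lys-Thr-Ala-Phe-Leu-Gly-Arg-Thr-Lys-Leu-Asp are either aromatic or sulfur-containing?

4

Aromatic: F, W, Y. Sulfur-containing: C, M.
Aromatic residues here: Tyr1, Trp5, Phe18, Phe25 (4).
Sulfur-containing residues here: none (0).
The two groups share no amino acid, so total = 4 + 0 = 4.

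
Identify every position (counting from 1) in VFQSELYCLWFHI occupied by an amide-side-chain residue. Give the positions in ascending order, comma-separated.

3

Matching residues: Q3.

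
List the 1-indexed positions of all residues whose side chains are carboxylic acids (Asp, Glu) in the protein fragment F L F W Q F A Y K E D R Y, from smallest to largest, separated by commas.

10, 11

Matching residues: E10, D11.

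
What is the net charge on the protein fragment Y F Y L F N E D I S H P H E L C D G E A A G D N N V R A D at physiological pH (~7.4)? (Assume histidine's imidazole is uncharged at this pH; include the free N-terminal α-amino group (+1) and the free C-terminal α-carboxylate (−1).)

-6

Near pH 7.4, K and R contribute +1 each, D and E contribute −1 each, and every other side chain (His included, as stated) is uncharged.
Positive (K, R): R27 → +1.
Negative (D, E): E7, D8, E14, D17, E19, D23, D29 → −7.
The N-terminus (+1) and C-terminus (−1) cancel.
Net charge = (+1) + (−7) = −6.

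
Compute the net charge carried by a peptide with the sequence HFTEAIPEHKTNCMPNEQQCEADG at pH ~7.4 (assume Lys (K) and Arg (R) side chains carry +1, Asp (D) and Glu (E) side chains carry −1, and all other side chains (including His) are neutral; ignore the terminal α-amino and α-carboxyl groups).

-4

Positive (K, R): K10 → +1.
Negative (D, E): E4, E8, E17, E21, D23 → −5.
Net charge = (+1) + (−5) = −4.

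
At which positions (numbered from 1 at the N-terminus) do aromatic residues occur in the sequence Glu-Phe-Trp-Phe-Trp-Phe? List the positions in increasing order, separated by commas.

2, 3, 4, 5, 6

F, W, and Y each carry an aromatic ring on the side chain.
Matching residues: Phe2, Trp3, Phe4, Trp5, Phe6.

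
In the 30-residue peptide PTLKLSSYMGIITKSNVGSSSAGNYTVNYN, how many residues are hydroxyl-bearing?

12

Serine (S), threonine (T), and tyrosine (Y) each carry a hydroxyl group on the side chain.
Matching residues: T2, S6, S7, Y8, T13, S15, S19, S20, S21, Y25, T26, Y29.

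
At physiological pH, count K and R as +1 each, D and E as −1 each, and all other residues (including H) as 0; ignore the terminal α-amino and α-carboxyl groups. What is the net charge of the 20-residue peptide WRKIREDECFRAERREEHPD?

-1

Positive (K, R): R2, K3, R5, R11, R14, R15 → +6.
Negative (D, E): E6, D7, E8, E13, E16, E17, D20 → −7.
Net charge = (+6) + (−7) = −1.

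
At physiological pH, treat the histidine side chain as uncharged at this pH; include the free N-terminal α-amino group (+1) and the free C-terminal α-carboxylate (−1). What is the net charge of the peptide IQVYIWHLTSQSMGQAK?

+1

Near pH 7.4, K and R contribute +1 each, D and E contribute −1 each, and every other side chain (His included, as stated) is uncharged.
Positive (K, R): K17 → +1.
Negative (D, E): none → −0.
The N-terminus (+1) and C-terminus (−1) cancel.
Net charge = (+1) + (−0) = +1.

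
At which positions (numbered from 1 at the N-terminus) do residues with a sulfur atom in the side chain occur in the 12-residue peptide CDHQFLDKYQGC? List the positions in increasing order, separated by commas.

1, 12

Cysteine (C, thiol) and methionine (M, thioether) are the two sulfur-containing amino acids.
Matching residues: C1, C12.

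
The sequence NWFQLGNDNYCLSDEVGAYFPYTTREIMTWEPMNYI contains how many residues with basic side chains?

Lysine (K), arginine (R), and histidine (H) have basic, nitrogen-containing side chains.
Matching residues: R25.

1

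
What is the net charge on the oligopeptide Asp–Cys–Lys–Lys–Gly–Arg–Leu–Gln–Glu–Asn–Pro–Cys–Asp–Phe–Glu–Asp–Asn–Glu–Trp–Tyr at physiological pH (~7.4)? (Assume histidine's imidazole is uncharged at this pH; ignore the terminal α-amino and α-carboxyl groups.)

At pH ~7.4 the Lys and Arg side chains are protonated (+1), the Asp and Glu side chains are deprotonated (−1), and with His taken as neutral all other side chains carry no charge.
Positive (K, R): Lys3, Lys4, Arg6 → +3.
Negative (D, E): Asp1, Glu9, Asp13, Glu15, Asp16, Glu18 → −6.
Net charge = (+3) + (−6) = −3.

-3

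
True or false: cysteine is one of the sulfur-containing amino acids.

True

Cysteine (C, thiol) and methionine (M, thioether) are the two sulfur-containing amino acids.
Cysteine is in this group.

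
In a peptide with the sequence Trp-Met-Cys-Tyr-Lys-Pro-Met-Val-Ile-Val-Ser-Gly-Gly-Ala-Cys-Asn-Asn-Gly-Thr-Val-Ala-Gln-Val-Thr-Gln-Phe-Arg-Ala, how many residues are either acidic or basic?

2

Acidic: D, E. Basic: H, K, R.
Acidic residues here: none (0).
Basic residues here: Lys5, Arg27 (2).
The two groups share no amino acid, so total = 0 + 2 = 2.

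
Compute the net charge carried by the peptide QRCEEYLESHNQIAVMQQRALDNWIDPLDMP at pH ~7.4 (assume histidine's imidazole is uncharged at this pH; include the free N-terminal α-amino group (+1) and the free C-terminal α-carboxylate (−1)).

-4

The side chains ionized at physiological pH are Lys/Arg (+1) and Asp/Glu (−1); with His treated as neutral, nothing else contributes.
Positive (K, R): R2, R19 → +2.
Negative (D, E): E4, E5, E8, D22, D26, D29 → −6.
The N-terminus (+1) and C-terminus (−1) cancel.
Net charge = (+2) + (−6) = −4.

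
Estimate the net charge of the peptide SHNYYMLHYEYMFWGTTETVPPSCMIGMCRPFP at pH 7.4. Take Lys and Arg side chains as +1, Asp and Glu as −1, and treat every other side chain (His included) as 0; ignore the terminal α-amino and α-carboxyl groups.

-1

Positive (K, R): R30 → +1.
Negative (D, E): E10, E18 → −2.
Net charge = (+1) + (−2) = −1.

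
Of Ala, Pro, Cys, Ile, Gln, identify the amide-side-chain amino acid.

Gln

Only N (asparagine) and Q (glutamine) carry a side-chain carboxamide.
Of the listed options, only Gln belongs to this group.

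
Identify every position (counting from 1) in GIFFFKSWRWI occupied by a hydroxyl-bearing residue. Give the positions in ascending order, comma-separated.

S, T, and Y are the three residues with a side-chain hydroxyl.
Matching residues: S7.

7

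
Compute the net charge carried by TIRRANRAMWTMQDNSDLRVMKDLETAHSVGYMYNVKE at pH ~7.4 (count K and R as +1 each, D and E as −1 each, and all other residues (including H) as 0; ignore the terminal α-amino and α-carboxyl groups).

Positive (K, R): R3, R4, R7, R19, K22, K37 → +6.
Negative (D, E): D14, D17, D23, E25, E38 → −5.
Net charge = (+6) + (−5) = +1.

+1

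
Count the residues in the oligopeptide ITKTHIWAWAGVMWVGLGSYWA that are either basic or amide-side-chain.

2

Basic: H, K, R. Amide-side-chain: N, Q.
Basic residues here: K3, H5 (2).
Amide-side-chain residues here: none (0).
The two groups share no amino acid, so total = 2 + 0 = 2.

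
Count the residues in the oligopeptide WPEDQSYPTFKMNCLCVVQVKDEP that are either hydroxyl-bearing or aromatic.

Hydroxyl-bearing: S, T, Y. Aromatic: F, W, Y.
Hydroxyl-bearing residues here: S6, Y7, T9 (3).
Aromatic residues here: W1, Y7, F10 (3).
Y is in both groups, so the 1 Y residue must not be double-counted.
Total = 3 + 3 − 1 = 5.

5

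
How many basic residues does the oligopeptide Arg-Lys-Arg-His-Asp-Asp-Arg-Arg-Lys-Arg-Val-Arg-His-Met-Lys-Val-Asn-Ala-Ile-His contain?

12

K, R, and H are the three residues with basic side chains (ε-amine, guanidinium, and imidazole respectively).
Matching residues: Arg1, Lys2, Arg3, His4, Arg7, Arg8, Lys9, Arg10, Arg12, His13, Lys15, His20.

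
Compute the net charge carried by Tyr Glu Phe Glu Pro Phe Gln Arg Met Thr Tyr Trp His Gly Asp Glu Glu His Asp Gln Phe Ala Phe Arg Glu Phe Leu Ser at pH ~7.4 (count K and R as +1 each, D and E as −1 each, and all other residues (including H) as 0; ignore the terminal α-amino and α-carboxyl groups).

Positive (K, R): Arg8, Arg24 → +2.
Negative (D, E): Glu2, Glu4, Asp15, Glu16, Glu17, Asp19, Glu25 → −7.
Net charge = (+2) + (−7) = −5.

-5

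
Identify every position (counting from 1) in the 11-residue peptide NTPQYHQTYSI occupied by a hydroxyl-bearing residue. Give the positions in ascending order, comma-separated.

Serine (S), threonine (T), and tyrosine (Y) each carry a hydroxyl group on the side chain.
Matching residues: T2, Y5, T8, Y9, S10.

2, 5, 8, 9, 10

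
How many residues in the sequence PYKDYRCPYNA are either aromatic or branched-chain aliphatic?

3

Aromatic: F, W, Y. Branched-chain aliphatic: I, L, V.
Aromatic residues here: Y2, Y5, Y9 (3).
Branched-chain aliphatic residues here: none (0).
The two groups share no amino acid, so total = 3 + 0 = 3.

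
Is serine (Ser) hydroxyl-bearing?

Yes

S, T, and Y are the three residues with a side-chain hydroxyl.
Serine is in this group.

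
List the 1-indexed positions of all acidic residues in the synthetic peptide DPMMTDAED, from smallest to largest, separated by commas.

Only D (aspartate) and E (glutamate) carry a side-chain carboxylic acid.
Matching residues: D1, D6, E8, D9.

1, 6, 8, 9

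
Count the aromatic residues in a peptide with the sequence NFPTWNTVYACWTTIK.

4

The aromatic amino acids are Phe (F, benzyl), Trp (W, indole), and Tyr (Y, phenol).
Matching residues: F2, W5, Y9, W12.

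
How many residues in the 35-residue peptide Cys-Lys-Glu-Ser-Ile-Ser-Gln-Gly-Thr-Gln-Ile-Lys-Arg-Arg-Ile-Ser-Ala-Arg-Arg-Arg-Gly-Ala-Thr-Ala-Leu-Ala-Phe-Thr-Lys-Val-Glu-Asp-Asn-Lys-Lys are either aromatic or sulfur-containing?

Aromatic: F, W, Y. Sulfur-containing: C, M.
Aromatic residues here: Phe27 (1).
Sulfur-containing residues here: Cys1 (1).
The two groups share no amino acid, so total = 1 + 1 = 2.

2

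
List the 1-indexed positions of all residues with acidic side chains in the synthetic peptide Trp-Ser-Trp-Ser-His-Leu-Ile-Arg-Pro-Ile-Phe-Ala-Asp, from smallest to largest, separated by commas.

13

Aspartate (D) and glutamate (E) have carboxylic-acid side chains and are the acidic amino acids.
Matching residues: Asp13.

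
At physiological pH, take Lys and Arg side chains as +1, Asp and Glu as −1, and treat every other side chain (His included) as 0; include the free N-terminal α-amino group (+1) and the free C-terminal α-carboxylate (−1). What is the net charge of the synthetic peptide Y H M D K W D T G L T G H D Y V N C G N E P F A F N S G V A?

-3

Positive (K, R): K5 → +1.
Negative (D, E): D4, D7, D14, E21 → −4.
The N-terminus (+1) and C-terminus (−1) cancel.
Net charge = (+1) + (−4) = −3.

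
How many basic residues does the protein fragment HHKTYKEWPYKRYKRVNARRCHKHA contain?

The basic amino acids are Lys (K), Arg (R), and His (H).
Matching residues: H1, H2, K3, K6, K11, R12, K14, R15, R19, R20, H22, K23, H24.

13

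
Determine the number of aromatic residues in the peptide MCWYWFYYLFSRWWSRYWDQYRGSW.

Phenylalanine (F), tryptophan (W), and tyrosine (Y) have aromatic ring side chains.
Matching residues: W3, Y4, W5, F6, Y7, Y8, F10, W13, W14, Y17, W18, Y21, W25.

13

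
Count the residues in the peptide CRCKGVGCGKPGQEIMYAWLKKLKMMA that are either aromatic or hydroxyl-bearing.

Aromatic: F, W, Y. Hydroxyl-bearing: S, T, Y.
Aromatic residues here: Y17, W19 (2).
Hydroxyl-bearing residues here: Y17 (1).
Y is in both groups, so the 1 Y residue must not be double-counted.
Total = 2 + 1 − 1 = 2.

2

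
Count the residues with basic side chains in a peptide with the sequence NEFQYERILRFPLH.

3

The basic amino acids are Lys (K), Arg (R), and His (H).
Matching residues: R7, R10, H14.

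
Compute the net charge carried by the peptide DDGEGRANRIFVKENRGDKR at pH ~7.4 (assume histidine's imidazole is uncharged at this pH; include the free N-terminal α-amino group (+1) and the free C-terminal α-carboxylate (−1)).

+1

The side chains ionized at physiological pH are Lys/Arg (+1) and Asp/Glu (−1); with His treated as neutral, nothing else contributes.
Positive (K, R): R6, R9, K13, R16, K19, R20 → +6.
Negative (D, E): D1, D2, E4, E14, D18 → −5.
The N-terminus (+1) and C-terminus (−1) cancel.
Net charge = (+6) + (−5) = +1.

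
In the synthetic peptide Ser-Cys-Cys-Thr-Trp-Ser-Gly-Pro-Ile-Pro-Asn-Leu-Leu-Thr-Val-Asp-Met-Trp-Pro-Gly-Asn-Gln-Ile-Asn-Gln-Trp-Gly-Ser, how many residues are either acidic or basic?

1

Acidic: D, E. Basic: H, K, R.
Acidic residues here: Asp16 (1).
Basic residues here: none (0).
The two groups share no amino acid, so total = 1 + 0 = 1.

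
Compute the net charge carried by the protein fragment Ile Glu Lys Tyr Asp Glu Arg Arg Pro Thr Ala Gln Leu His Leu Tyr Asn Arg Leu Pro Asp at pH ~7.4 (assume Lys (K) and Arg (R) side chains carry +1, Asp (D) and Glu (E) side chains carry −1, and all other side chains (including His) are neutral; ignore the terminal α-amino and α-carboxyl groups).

0

Positive (K, R): Lys3, Arg7, Arg8, Arg18 → +4.
Negative (D, E): Glu2, Asp5, Glu6, Asp21 → −4.
Net charge = (+4) + (−4) = 0.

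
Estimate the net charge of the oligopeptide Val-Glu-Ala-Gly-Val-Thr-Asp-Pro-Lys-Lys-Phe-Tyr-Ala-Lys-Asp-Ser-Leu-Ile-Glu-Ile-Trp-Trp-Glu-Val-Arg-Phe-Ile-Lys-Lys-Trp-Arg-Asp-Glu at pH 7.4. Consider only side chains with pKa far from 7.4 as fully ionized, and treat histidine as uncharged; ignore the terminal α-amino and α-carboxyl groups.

Near pH 7.4, K and R contribute +1 each, D and E contribute −1 each, and every other side chain (His included, as stated) is uncharged.
Positive (K, R): Lys9, Lys10, Lys14, Arg25, Lys28, Lys29, Arg31 → +7.
Negative (D, E): Glu2, Asp7, Asp15, Glu19, Glu23, Asp32, Glu33 → −7.
Net charge = (+7) + (−7) = 0.

0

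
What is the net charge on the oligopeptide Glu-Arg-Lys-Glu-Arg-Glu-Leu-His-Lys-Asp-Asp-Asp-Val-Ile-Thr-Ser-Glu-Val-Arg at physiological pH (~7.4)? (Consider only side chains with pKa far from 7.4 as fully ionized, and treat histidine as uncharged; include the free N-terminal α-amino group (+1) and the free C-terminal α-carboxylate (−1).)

Near pH 7.4, K and R contribute +1 each, D and E contribute −1 each, and every other side chain (His included, as stated) is uncharged.
Positive (K, R): Arg2, Lys3, Arg5, Lys9, Arg19 → +5.
Negative (D, E): Glu1, Glu4, Glu6, Asp10, Asp11, Asp12, Glu17 → −7.
The N-terminus (+1) and C-terminus (−1) cancel.
Net charge = (+5) + (−7) = −2.

-2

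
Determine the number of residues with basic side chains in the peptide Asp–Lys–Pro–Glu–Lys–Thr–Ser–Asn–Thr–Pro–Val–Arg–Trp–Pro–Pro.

3

Lysine (K), arginine (R), and histidine (H) have basic, nitrogen-containing side chains.
Matching residues: Lys2, Lys5, Arg12.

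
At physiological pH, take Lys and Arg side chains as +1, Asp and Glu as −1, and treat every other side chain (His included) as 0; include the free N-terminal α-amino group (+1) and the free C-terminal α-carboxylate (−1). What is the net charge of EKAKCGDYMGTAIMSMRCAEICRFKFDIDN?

Positive (K, R): K2, K4, R17, R23, K25 → +5.
Negative (D, E): E1, D7, E20, D27, D29 → −5.
The N-terminus (+1) and C-terminus (−1) cancel.
Net charge = (+5) + (−5) = 0.

0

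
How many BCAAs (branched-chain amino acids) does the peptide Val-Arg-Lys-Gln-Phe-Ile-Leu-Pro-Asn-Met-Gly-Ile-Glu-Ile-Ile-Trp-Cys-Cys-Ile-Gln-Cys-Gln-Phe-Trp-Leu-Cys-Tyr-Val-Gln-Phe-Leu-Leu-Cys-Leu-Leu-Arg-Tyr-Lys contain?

Valine (V), leucine (L), and isoleucine (I) are the branched-chain amino acids.
Matching residues: Val1, Ile6, Leu7, Ile12, Ile14, Ile15, Ile19, Leu25, Val28, Leu31, Leu32, Leu34, Leu35.

13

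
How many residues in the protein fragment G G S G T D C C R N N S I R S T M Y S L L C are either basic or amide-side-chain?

Basic: H, K, R. Amide-side-chain: N, Q.
Basic residues here: R9, R14 (2).
Amide-side-chain residues here: N10, N11 (2).
The two groups share no amino acid, so total = 2 + 2 = 4.

4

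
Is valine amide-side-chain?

No

Only N (asparagine) and Q (glutamine) carry a side-chain carboxamide.
Valine is not in this group.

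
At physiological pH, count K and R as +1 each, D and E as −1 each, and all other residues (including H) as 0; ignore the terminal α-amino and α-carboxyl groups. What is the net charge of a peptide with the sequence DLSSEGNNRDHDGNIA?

Positive (K, R): R9 → +1.
Negative (D, E): D1, E5, D10, D12 → −4.
Net charge = (+1) + (−4) = −3.

-3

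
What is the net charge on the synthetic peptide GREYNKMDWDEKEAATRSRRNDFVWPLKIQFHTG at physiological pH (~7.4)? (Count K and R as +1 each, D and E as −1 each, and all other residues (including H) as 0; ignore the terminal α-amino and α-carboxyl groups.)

+1

Positive (K, R): R2, K6, K12, R17, R19, R20, K28 → +7.
Negative (D, E): E3, D8, D10, E11, E13, D22 → −6.
Net charge = (+7) + (−6) = +1.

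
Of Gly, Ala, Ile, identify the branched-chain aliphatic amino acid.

Ile

V, L, and I make up the branched-chain aliphatic group.
Of the listed options, only Ile belongs to this group.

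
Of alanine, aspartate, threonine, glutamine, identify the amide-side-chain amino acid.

The amide-side-chain residues are Asn (N) and Gln (Q).
Of the listed options, only glutamine belongs to this group.

glutamine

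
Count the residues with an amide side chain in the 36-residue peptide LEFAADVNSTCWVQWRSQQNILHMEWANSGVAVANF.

7

Only N (asparagine) and Q (glutamine) carry a side-chain carboxamide.
Matching residues: N8, Q14, Q18, Q19, N20, N28, N35.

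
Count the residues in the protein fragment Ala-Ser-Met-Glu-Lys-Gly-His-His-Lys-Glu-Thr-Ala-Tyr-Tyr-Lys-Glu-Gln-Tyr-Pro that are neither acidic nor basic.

11

Acidic: D, E. Basic: K, R, H. All other residues are neither.
Matching residues: Ala1, Ser2, Met3, Gly6, Thr11, Ala12, Tyr13, Tyr14, Gln17, Tyr18, Pro19.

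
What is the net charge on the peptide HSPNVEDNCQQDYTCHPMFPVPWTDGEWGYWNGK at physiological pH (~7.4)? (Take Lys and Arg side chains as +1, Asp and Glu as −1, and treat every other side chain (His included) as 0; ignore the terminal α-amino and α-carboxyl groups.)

-4

Positive (K, R): K34 → +1.
Negative (D, E): E6, D7, D12, D25, E27 → −5.
Net charge = (+1) + (−5) = −4.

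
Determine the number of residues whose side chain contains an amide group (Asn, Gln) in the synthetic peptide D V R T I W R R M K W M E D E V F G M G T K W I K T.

0

None of the 26 residues belong to this group.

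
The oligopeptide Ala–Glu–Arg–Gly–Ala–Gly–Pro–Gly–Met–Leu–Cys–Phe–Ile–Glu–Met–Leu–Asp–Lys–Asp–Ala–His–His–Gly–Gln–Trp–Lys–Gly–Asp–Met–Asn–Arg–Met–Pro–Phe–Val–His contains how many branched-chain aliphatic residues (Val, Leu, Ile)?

Matching residues: Leu10, Ile13, Leu16, Val35.

4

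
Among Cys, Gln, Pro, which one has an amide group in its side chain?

The amide-side-chain residues are Asn (N) and Gln (Q).
Of the listed options, only Gln belongs to this group.

Gln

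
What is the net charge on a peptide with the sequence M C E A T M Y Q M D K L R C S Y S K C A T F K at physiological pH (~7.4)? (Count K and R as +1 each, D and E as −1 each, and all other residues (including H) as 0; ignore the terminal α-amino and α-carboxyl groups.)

+2

Positive (K, R): K11, R13, K18, K23 → +4.
Negative (D, E): E3, D10 → −2.
Net charge = (+4) + (−2) = +2.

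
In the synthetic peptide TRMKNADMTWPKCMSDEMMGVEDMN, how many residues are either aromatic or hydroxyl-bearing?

Aromatic: F, W, Y. Hydroxyl-bearing: S, T, Y.
Aromatic residues here: W10 (1).
Hydroxyl-bearing residues here: T1, T9, S15 (3).
(Y belongs to both groups, but none appear in this sequence.) Total = 1 + 3 = 4.

4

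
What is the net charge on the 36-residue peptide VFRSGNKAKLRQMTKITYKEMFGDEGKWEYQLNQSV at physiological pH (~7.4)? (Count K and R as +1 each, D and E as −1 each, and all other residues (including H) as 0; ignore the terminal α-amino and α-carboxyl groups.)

Positive (K, R): R3, K7, K9, R11, K15, K19, K27 → +7.
Negative (D, E): E20, D24, E25, E29 → −4.
Net charge = (+7) + (−4) = +3.

+3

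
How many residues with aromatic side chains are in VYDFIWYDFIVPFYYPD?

8

The aromatic amino acids are Phe (F, benzyl), Trp (W, indole), and Tyr (Y, phenol).
Matching residues: Y2, F4, W6, Y7, F9, F13, Y14, Y15.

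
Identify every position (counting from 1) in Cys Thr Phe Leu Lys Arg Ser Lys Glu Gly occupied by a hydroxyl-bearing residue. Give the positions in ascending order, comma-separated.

2, 7

The –OH-bearing residues are Ser, Thr (aliphatic alcohols), and Tyr (phenol).
Matching residues: Thr2, Ser7.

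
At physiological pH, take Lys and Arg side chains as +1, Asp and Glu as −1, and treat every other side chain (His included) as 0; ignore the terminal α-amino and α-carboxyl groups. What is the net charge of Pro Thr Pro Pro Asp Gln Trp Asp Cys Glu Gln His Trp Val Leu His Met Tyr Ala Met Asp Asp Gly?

Positive (K, R): none → +0.
Negative (D, E): Asp5, Asp8, Glu10, Asp21, Asp22 → −5.
Net charge = (+0) + (−5) = −5.

-5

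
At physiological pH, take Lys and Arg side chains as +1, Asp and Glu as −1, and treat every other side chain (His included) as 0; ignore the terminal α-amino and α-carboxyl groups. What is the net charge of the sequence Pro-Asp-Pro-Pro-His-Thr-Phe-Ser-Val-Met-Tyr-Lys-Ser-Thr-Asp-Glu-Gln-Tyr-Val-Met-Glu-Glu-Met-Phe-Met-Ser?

-4

Positive (K, R): Lys12 → +1.
Negative (D, E): Asp2, Asp15, Glu16, Glu21, Glu22 → −5.
Net charge = (+1) + (−5) = −4.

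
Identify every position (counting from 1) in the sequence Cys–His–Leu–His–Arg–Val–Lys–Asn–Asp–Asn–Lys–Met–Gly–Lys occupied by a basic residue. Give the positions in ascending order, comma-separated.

2, 4, 5, 7, 11, 14

K, R, and H are the three residues with basic side chains (ε-amine, guanidinium, and imidazole respectively).
Matching residues: His2, His4, Arg5, Lys7, Lys11, Lys14.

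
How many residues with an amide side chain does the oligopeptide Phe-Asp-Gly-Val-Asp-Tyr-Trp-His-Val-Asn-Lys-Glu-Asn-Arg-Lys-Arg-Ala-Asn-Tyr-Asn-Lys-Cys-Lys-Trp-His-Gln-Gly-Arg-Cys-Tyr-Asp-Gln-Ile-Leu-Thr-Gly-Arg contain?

Only N (asparagine) and Q (glutamine) carry a side-chain carboxamide.
Matching residues: Asn10, Asn13, Asn18, Asn20, Gln26, Gln32.

6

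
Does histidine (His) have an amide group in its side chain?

Only N (asparagine) and Q (glutamine) carry a side-chain carboxamide.
Histidine is not in this group.

No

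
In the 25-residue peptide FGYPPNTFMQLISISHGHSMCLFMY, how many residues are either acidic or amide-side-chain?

Acidic: D, E. Amide-side-chain: N, Q.
Acidic residues here: none (0).
Amide-side-chain residues here: N6, Q10 (2).
The two groups share no amino acid, so total = 0 + 2 = 2.

2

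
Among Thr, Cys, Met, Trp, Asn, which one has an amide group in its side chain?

The amide-side-chain residues are Asn (N) and Gln (Q).
Of the listed options, only Asn belongs to this group.

Asn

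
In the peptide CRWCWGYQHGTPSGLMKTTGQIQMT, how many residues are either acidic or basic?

Acidic: D, E. Basic: H, K, R.
Acidic residues here: none (0).
Basic residues here: R2, H9, K17 (3).
The two groups share no amino acid, so total = 0 + 3 = 3.

3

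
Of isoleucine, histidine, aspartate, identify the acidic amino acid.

aspartate

The acidic residues are Asp (D) and Glu (E), whose side chains end in a carboxylate group.
Of the listed options, only aspartate belongs to this group.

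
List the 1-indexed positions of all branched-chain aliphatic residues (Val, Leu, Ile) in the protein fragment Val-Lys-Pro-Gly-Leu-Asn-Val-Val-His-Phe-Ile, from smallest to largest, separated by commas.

Matching residues: Val1, Leu5, Val7, Val8, Ile11.

1, 5, 7, 8, 11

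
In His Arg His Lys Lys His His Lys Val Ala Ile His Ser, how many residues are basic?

9

K, R, and H are the three residues with basic side chains (ε-amine, guanidinium, and imidazole respectively).
Matching residues: His1, Arg2, His3, Lys4, Lys5, His6, His7, Lys8, His12.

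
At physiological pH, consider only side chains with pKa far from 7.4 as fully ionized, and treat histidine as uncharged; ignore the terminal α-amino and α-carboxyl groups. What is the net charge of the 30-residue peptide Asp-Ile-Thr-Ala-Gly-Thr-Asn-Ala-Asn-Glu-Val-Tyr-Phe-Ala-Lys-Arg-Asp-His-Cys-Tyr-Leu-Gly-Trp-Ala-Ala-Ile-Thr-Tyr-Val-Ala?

-1

The side chains ionized at physiological pH are Lys/Arg (+1) and Asp/Glu (−1); with His treated as neutral, nothing else contributes.
Positive (K, R): Lys15, Arg16 → +2.
Negative (D, E): Asp1, Glu10, Asp17 → −3.
Net charge = (+2) + (−3) = −1.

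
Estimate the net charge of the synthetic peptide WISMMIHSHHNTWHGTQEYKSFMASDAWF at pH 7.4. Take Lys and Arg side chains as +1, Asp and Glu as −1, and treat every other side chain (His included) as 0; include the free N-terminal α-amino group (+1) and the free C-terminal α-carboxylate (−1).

Positive (K, R): K20 → +1.
Negative (D, E): E18, D26 → −2.
The N-terminus (+1) and C-terminus (−1) cancel.
Net charge = (+1) + (−2) = −1.

-1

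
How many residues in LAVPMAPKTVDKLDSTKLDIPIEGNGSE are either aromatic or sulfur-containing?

1

Aromatic: F, W, Y. Sulfur-containing: C, M.
Aromatic residues here: none (0).
Sulfur-containing residues here: M5 (1).
The two groups share no amino acid, so total = 0 + 1 = 1.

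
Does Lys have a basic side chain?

Lysine (K), arginine (R), and histidine (H) have basic, nitrogen-containing side chains.
Lysine is in this group.

Yes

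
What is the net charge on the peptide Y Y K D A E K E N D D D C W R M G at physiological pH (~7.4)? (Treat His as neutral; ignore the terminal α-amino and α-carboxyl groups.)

-3

The side chains ionized at physiological pH are Lys/Arg (+1) and Asp/Glu (−1); with His treated as neutral, nothing else contributes.
Positive (K, R): K3, K7, R15 → +3.
Negative (D, E): D4, E6, E8, D10, D11, D12 → −6.
Net charge = (+3) + (−6) = −3.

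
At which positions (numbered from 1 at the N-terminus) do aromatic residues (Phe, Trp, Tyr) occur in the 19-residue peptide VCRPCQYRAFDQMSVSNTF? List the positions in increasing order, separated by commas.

7, 10, 19

Matching residues: Y7, F10, F19.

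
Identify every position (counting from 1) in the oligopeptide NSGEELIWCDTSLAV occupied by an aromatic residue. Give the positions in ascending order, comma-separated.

F, W, and Y each carry an aromatic ring on the side chain.
Matching residues: W8.

8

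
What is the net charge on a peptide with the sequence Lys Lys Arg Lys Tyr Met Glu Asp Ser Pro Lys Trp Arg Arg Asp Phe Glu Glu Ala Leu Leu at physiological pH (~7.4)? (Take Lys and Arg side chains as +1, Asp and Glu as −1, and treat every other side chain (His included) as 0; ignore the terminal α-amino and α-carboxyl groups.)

Positive (K, R): Lys1, Lys2, Arg3, Lys4, Lys11, Arg13, Arg14 → +7.
Negative (D, E): Glu7, Asp8, Asp15, Glu17, Glu18 → −5.
Net charge = (+7) + (−5) = +2.

+2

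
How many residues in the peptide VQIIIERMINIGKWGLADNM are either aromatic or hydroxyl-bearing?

1

Aromatic: F, W, Y. Hydroxyl-bearing: S, T, Y.
Aromatic residues here: W14 (1).
Hydroxyl-bearing residues here: none (0).
(Y belongs to both groups, but none appear in this sequence.) Total = 1 + 0 = 1.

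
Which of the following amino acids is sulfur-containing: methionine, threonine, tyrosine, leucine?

Cysteine (C, thiol) and methionine (M, thioether) are the two sulfur-containing amino acids.
Of the listed options, only methionine belongs to this group.

methionine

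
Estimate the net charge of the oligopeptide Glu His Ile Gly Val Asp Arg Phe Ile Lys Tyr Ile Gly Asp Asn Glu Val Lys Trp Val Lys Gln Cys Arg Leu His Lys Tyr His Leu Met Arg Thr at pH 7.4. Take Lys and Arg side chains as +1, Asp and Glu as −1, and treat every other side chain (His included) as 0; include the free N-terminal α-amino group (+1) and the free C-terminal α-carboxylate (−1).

+3

Positive (K, R): Arg7, Lys10, Lys18, Lys21, Arg24, Lys27, Arg32 → +7.
Negative (D, E): Glu1, Asp6, Asp14, Glu16 → −4.
The N-terminus (+1) and C-terminus (−1) cancel.
Net charge = (+7) + (−4) = +3.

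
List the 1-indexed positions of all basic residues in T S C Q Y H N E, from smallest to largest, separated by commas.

Lysine (K), arginine (R), and histidine (H) have basic, nitrogen-containing side chains.
Matching residues: H6.

6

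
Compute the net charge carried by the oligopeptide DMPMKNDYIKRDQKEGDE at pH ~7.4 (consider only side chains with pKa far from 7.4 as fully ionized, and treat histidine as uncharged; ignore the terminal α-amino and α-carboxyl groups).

-2

At pH ~7.4 the Lys and Arg side chains are protonated (+1), the Asp and Glu side chains are deprotonated (−1), and with His taken as neutral all other side chains carry no charge.
Positive (K, R): K5, K10, R11, K14 → +4.
Negative (D, E): D1, D7, D12, E15, D17, E18 → −6.
Net charge = (+4) + (−6) = −2.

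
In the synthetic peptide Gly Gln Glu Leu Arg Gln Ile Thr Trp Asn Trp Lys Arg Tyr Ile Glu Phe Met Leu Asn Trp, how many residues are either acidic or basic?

5

Acidic: D, E. Basic: H, K, R.
Acidic residues here: Glu3, Glu16 (2).
Basic residues here: Arg5, Lys12, Arg13 (3).
The two groups share no amino acid, so total = 2 + 3 = 5.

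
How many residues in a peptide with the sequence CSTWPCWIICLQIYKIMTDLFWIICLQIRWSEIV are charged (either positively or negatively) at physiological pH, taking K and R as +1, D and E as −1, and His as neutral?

Charged side chains at pH ~7.4: K, R (positive); D, E (negative).
Matching residues: K15, D19, R29, E32.

4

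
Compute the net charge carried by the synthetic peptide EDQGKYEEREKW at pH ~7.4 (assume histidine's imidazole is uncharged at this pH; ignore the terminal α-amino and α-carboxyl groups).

-2

Near pH 7.4, K and R contribute +1 each, D and E contribute −1 each, and every other side chain (His included, as stated) is uncharged.
Positive (K, R): K5, R9, K11 → +3.
Negative (D, E): E1, D2, E7, E8, E10 → −5.
Net charge = (+3) + (−5) = −2.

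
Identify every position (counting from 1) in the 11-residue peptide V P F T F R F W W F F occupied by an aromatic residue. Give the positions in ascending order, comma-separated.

3, 5, 7, 8, 9, 10, 11

Matching residues: F3, F5, F7, W8, W9, F10, F11.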